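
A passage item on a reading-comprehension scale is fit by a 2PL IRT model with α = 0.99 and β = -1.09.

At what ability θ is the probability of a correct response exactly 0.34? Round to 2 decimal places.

P(θ) = 1 / (1 + exp(−α(θ − β)))
logit = ln(0.3400/0.6600) = -0.6633
θ = β + logit/(α) = -1.09 + (-0.6633)/0.9900 = -1.7600

-1.76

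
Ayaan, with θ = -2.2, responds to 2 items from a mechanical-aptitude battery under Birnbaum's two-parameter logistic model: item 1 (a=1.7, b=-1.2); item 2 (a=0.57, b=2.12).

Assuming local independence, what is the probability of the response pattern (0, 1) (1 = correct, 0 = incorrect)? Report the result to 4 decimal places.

0.0664

P(θ) = 1 / (1 + exp(−a(θ − b)))
P_1 = 1/(1+e^{1.7000}) = 0.1545
P_2 = 1/(1+e^{2.4624}) = 0.0785
L = (1−P_1) × P_2 = 0.8455 × 0.0785 = 0.06641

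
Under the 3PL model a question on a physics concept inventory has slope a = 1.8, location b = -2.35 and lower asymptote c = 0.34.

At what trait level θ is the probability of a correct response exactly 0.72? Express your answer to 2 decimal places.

-2.18

P(θ) = c + (1 − c) · 1 / (1 + exp(−a(θ − b)))
Remove guessing floor: (0.72 − 0.34)/(1 − 0.34) = 0.5758
logit = ln(0.5758/0.4242) = 0.3054
θ = b + logit/(a) = -2.35 + 0.3054/1.8000 = -2.1803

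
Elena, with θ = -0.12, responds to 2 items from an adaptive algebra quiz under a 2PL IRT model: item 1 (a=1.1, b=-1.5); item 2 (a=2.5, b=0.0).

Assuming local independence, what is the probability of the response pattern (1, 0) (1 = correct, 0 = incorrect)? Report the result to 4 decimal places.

P(θ) = 1 / (1 + exp(−a(θ − b)))
P_1 = 1/(1+e^{-1.5180}) = 0.8202
P_2 = 1/(1+e^{0.3000}) = 0.4256
L = P_1 × (1−P_2) = 0.8202 × 0.5744 = 0.47118

0.4712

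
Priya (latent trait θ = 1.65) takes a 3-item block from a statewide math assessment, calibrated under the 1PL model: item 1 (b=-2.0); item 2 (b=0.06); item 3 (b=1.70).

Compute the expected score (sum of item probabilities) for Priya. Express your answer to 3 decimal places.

P(θ) = 1 / (1 + exp(−(θ − b)))
P_1 = 1/(1+e^{-3.6500}) = 0.9747
P_2 = 1/(1+e^{-1.5900}) = 0.8306
P_3 = 1/(1+e^{0.0500}) = 0.4875
E[score] = 0.9747 + 0.8306 + 0.4875 = 2.2928

2.293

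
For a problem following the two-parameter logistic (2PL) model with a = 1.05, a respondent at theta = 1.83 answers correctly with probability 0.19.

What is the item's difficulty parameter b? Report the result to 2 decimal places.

P(theta) = 1 / (1 + exp(−a(theta − b)))
logit(0.19) = ln(0.19/0.81) = -1.4500
b = theta − logit/(a) = 1.83 − (-1.4500)/1.0500 = 3.2110

3.21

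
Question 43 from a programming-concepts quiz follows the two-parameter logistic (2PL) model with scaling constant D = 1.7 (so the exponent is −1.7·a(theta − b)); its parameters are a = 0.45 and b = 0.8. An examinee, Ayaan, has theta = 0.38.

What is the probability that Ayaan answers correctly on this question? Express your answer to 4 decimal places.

0.4204

P(theta) = 1 / (1 + exp(−D·a(theta − b)))
Exponent: 1.7 × 0.45 × (0.38 − 0.8) = -0.3213
1/(1 + e^{0.3213}) = 0.4204
P = 0.4204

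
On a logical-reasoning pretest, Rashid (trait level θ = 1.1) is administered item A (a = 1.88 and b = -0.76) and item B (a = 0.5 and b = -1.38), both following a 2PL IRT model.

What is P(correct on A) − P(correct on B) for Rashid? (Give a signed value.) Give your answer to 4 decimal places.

0.1950

P(θ) = 1 / (1 + exp(−a(θ − b)))
P_A = 0.9706
P_B = 0.7756
P_A − P_B = 0.1950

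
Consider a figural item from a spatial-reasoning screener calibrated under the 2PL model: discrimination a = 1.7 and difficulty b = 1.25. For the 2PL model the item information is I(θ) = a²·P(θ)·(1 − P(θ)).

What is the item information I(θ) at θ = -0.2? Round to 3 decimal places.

P = 1/(1+e^{2.4650}) = 0.0783
P(1−P) = 0.0783 × 0.9217 = 0.0722
I = a² × P(1−P) = 1.7² × 0.0722 = 0.20869

0.209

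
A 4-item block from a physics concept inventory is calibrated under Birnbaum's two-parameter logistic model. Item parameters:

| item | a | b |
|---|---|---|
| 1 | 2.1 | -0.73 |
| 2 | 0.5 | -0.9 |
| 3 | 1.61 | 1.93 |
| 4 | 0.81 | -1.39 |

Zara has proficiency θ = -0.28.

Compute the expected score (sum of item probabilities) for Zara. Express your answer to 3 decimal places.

2.035

P(θ) = 1 / (1 + exp(−a(θ − b)))
P_1 = 1/(1+e^{-0.9450}) = 0.7201
P_2 = 1/(1+e^{-0.3100}) = 0.5769
P_3 = 1/(1+e^{3.5581}) = 0.0277
P_4 = 1/(1+e^{-0.8991}) = 0.7108
E[score] = 0.7201 + 0.5769 + 0.0277 + 0.7108 = 2.0355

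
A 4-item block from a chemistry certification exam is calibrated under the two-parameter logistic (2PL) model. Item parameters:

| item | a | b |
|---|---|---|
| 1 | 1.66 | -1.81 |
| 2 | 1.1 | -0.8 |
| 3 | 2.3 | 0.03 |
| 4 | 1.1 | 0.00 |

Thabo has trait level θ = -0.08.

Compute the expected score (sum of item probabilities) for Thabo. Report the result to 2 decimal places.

P(θ) = 1 / (1 + exp(−a(θ − b)))
P_1 = 1/(1+e^{-2.8718}) = 0.9464
P_2 = 1/(1+e^{-0.7920}) = 0.6883
P_3 = 1/(1+e^{0.2530}) = 0.4371
P_4 = 1/(1+e^{0.0880}) = 0.4780
E[score] = 0.9464 + 0.6883 + 0.4371 + 0.4780 = 2.5498

2.55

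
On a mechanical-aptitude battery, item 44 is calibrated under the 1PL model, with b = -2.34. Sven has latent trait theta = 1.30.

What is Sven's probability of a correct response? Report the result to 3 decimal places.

P(theta) = 1 / (1 + exp(−(theta − b)))
Exponent: (1.30 − (-2.34)) = 3.6400
1/(1 + e^{-3.6400}) = 0.9744
P = 0.9744

0.974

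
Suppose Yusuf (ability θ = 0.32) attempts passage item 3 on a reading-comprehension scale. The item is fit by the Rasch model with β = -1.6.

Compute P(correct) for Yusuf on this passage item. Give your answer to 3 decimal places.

P(θ) = 1 / (1 + exp(−(θ − β)))
Exponent: (0.32 − (-1.6)) = 1.9200
1/(1 + e^{-1.9200}) = 0.8721
P = 0.8721

0.872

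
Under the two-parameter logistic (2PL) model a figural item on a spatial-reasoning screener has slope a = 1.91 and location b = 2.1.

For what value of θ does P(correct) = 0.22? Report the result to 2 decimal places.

1.44

P(θ) = 1 / (1 + exp(−a(θ − b)))
logit = ln(0.2200/0.7800) = -1.2657
θ = b + logit/(a) = 2.1 + (-1.2657)/1.9100 = 1.4373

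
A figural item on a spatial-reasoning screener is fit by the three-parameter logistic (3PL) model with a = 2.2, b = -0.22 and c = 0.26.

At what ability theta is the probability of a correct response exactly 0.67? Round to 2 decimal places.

-0.12

P(theta) = c + (1 − c) · 1 / (1 + exp(−a(theta − b)))
Remove guessing floor: (0.67 − 0.26)/(1 − 0.26) = 0.5541
logit = ln(0.5541/0.4459) = 0.2171
theta = b + logit/(a) = -0.22 + 0.2171/2.2000 = -0.1213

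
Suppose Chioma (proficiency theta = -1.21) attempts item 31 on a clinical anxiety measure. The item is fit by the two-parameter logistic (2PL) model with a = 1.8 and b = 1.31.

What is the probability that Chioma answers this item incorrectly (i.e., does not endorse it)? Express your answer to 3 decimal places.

P(theta) = 1 / (1 + exp(−a(theta − b)))
Exponent: 1.8 × (-1.21 − 1.31) = -4.5360
1/(1 + e^{4.5360}) = 0.0106
P(incorrect) = 1 − 0.0106 = 0.9894

0.989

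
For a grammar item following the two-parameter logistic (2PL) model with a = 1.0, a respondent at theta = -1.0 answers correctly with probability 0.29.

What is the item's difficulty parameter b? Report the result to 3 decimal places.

-0.105

P(theta) = 1 / (1 + exp(−a(theta − b)))
logit(0.29) = ln(0.29/0.71) = -0.8954
b = theta − logit/(a) = -1.0 − (-0.8954)/1.0000 = -0.1046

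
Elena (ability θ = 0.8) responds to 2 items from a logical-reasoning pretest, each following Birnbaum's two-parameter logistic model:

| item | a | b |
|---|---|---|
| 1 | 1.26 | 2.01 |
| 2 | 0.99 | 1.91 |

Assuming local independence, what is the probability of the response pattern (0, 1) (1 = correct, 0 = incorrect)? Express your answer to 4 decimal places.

0.2053

P(θ) = 1 / (1 + exp(−a(θ − b)))
P_1 = 1/(1+e^{1.5246}) = 0.1788
P_2 = 1/(1+e^{1.0989}) = 0.2499
L = (1−P_1) × P_2 = 0.8212 × 0.2499 = 0.20526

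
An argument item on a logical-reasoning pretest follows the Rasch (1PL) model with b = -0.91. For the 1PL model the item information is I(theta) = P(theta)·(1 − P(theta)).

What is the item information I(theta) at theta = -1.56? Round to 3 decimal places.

P = 1/(1+e^{0.6500}) = 0.3430
P(1−P) = 0.3430 × 0.6570 = 0.2253
I = P(1−P) = 0.22535

0.225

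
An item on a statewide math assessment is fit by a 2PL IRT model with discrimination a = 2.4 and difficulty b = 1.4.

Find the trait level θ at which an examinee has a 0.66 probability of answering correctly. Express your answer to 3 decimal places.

P(θ) = 1 / (1 + exp(−a(θ − b)))
logit = ln(0.6600/0.3400) = 0.6633
θ = b + logit/(a) = 1.4 + 0.6633/2.4000 = 1.6764

1.676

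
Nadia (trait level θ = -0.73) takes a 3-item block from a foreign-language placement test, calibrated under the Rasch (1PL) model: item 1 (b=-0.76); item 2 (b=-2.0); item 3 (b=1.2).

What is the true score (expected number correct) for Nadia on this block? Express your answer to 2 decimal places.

1.41

P(θ) = 1 / (1 + exp(−(θ − b)))
P_1 = 1/(1+e^{-0.0300}) = 0.5075
P_2 = 1/(1+e^{-1.2700}) = 0.7807
P_3 = 1/(1+e^{1.9300}) = 0.1268
E[score] = 0.5075 + 0.7807 + 0.1268 = 1.4150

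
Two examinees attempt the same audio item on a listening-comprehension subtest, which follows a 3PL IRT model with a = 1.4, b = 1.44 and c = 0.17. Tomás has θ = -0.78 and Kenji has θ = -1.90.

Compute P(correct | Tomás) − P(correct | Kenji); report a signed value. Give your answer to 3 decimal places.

P(θ) = c + (1 − c) · 1 / (1 + exp(−a(θ − b)))
P(Tomás) = 0.2055  [exponent -3.1080]
P(Kenji) = 0.1777  [exponent -4.6760]
Difference = 0.2055 − 0.1777 = 0.0278

0.028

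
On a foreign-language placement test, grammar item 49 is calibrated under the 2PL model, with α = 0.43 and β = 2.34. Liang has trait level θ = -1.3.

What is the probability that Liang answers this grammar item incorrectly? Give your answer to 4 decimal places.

0.8271

P(θ) = 1 / (1 + exp(−α(θ − β)))
Exponent: 0.43 × (-1.3 − 2.34) = -1.5652
1/(1 + e^{1.5652}) = 0.1729
P(incorrect) = 1 − 0.1729 = 0.8271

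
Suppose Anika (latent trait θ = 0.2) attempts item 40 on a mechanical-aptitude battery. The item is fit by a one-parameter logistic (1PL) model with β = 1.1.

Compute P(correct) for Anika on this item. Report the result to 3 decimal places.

0.289

P(θ) = 1 / (1 + exp(−(θ − β)))
Exponent: (0.2 − 1.1) = -0.9000
1/(1 + e^{0.9000}) = 0.2891
P = 0.2891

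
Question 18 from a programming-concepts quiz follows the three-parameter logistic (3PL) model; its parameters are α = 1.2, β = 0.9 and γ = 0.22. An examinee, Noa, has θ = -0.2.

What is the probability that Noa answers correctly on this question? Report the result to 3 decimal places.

0.384

P(θ) = γ + (1 − γ) · 1 / (1 + exp(−α(θ − β)))
Exponent: 1.2 × (-0.2 − 0.9) = -1.3200
1/(1 + e^{1.3200}) = 0.2108
P = 0.22 + 0.78 × 0.2108 = 0.3844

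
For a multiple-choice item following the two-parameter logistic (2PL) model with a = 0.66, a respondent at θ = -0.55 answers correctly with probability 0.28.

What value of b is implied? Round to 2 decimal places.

P(θ) = 1 / (1 + exp(−a(θ − b)))
logit(0.28) = ln(0.28/0.72) = -0.9445
b = θ − logit/(a) = -0.55 − (-0.9445)/0.6600 = 0.8810

0.88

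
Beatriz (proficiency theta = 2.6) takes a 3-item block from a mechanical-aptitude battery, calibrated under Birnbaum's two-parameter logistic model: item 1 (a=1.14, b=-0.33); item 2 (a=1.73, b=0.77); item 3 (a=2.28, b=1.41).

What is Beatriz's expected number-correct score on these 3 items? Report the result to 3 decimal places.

2.863

P(theta) = 1 / (1 + exp(−a(theta − b)))
P_1 = 1/(1+e^{-3.3402}) = 0.9658
P_2 = 1/(1+e^{-3.1659}) = 0.9595
P_3 = 1/(1+e^{-2.7132}) = 0.9378
E[score] = 0.9658 + 0.9595 + 0.9378 = 2.8631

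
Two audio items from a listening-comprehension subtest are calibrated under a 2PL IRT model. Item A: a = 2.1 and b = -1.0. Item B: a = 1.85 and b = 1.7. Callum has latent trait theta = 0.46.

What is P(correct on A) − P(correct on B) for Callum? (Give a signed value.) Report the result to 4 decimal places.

0.8638

P(theta) = 1 / (1 + exp(−a(theta − b)))
P_A = 0.9555
P_B = 0.0916
P_A − P_B = 0.8638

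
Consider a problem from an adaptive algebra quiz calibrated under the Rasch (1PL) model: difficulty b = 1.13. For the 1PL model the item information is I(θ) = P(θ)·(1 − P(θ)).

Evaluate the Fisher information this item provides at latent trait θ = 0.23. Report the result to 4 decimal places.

0.2055

P = 1/(1+e^{0.9000}) = 0.2891
P(1−P) = 0.2891 × 0.7109 = 0.2055
I = P(1−P) = 0.20550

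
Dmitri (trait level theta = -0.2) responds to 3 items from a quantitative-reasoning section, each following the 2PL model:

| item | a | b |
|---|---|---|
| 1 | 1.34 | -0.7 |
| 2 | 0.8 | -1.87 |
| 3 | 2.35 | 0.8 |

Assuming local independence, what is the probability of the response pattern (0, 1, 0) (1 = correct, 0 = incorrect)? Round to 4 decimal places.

P(theta) = 1 / (1 + exp(−a(theta − b)))
P_1 = 1/(1+e^{-0.6700}) = 0.6615
P_2 = 1/(1+e^{-1.3360}) = 0.7918
P_3 = 1/(1+e^{2.3500}) = 0.0871
L = (1−P_1) × P_2 × (1−P_3) = 0.3385 × 0.7918 × 0.9129 = 0.24470

0.2447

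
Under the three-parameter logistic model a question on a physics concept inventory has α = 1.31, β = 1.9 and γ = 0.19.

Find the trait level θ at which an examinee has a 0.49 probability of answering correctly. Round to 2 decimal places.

P(θ) = γ + (1 − γ) · 1 / (1 + exp(−α(θ − β)))
Remove guessing floor: (0.49 − 0.19)/(1 − 0.19) = 0.3704
logit = ln(0.3704/0.6296) = -0.5306
θ = β + logit/(α) = 1.9 + (-0.5306)/1.3100 = 1.4949

1.49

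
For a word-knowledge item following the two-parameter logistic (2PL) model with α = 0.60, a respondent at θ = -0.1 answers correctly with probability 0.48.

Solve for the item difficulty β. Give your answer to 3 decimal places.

P(θ) = 1 / (1 + exp(−α(θ − β)))
logit(0.48) = ln(0.48/0.52) = -0.0800
β = θ − logit/(α) = -0.1 − (-0.0800)/0.6000 = 0.0334

0.033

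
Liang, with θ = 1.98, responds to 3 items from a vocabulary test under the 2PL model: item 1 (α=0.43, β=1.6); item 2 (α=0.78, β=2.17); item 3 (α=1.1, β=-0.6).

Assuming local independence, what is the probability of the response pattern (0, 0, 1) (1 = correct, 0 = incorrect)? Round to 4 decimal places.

0.2330

P(θ) = 1 / (1 + exp(−α(θ − β)))
P_1 = 1/(1+e^{-0.1634}) = 0.5408
P_2 = 1/(1+e^{0.1482}) = 0.4630
P_3 = 1/(1+e^{-2.8380}) = 0.9447
L = (1−P_1) × (1−P_2) × P_3 = 0.4592 × 0.5370 × 0.9447 = 0.23297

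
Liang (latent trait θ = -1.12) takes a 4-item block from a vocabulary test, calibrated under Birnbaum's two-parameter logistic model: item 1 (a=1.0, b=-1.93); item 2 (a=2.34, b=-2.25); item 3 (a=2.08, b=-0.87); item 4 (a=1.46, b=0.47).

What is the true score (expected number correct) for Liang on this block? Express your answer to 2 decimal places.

2.09

P(θ) = 1 / (1 + exp(−a(θ − b)))
P_1 = 1/(1+e^{-0.8100}) = 0.6921
P_2 = 1/(1+e^{-2.6442}) = 0.9337
P_3 = 1/(1+e^{0.5200}) = 0.3729
P_4 = 1/(1+e^{2.3214}) = 0.0894
E[score] = 0.6921 + 0.9337 + 0.3729 + 0.0894 = 2.0880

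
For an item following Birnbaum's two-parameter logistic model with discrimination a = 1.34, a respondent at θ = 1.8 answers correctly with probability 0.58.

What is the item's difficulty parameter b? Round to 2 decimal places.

P(θ) = 1 / (1 + exp(−a(θ − b)))
logit(0.58) = ln(0.58/0.42) = 0.3228
b = θ − logit/(a) = 1.8 − 0.3228/1.3400 = 1.5591

1.56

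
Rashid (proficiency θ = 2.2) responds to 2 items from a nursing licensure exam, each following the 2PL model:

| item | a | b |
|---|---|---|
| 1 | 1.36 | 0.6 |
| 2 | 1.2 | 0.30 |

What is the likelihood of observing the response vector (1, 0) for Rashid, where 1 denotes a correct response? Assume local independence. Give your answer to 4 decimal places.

0.0833

P(θ) = 1 / (1 + exp(−a(θ − b)))
P_1 = 1/(1+e^{-2.1760}) = 0.8981
P_2 = 1/(1+e^{-2.2800}) = 0.9072
L = P_1 × (1−P_2) = 0.8981 × 0.0928 = 0.08333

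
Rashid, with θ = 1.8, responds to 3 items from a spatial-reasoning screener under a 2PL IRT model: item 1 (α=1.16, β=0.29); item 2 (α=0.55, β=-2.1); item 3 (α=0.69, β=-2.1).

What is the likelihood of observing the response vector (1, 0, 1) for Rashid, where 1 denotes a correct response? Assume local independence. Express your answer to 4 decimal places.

P(θ) = 1 / (1 + exp(−α(θ − β)))
P_1 = 1/(1+e^{-1.7516}) = 0.8522
P_2 = 1/(1+e^{-2.1450}) = 0.8952
P_3 = 1/(1+e^{-2.6910}) = 0.9365
L = P_1 × (1−P_2) × P_3 = 0.8522 × 0.1048 × 0.9365 = 0.08363

0.0836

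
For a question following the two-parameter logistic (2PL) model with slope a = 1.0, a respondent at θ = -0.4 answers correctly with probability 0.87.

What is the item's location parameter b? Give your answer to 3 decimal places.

-2.301

P(θ) = 1 / (1 + exp(−a(θ − b)))
logit(0.87) = ln(0.87/0.13) = 1.9010
b = θ − logit/(a) = -0.4 − 1.9010/1.0000 = -2.3010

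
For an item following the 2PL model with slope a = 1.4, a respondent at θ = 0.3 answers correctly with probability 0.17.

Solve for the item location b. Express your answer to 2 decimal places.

1.43

P(θ) = 1 / (1 + exp(−a(θ − b)))
logit(0.17) = ln(0.17/0.83) = -1.5856
b = θ − logit/(a) = 0.3 − (-1.5856)/1.4000 = 1.4326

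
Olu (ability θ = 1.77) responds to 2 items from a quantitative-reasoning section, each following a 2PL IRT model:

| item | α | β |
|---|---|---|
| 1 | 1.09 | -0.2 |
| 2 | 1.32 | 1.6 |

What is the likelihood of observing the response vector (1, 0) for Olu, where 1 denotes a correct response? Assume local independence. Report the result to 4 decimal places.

P(θ) = 1 / (1 + exp(−α(θ − β)))
P_1 = 1/(1+e^{-2.1473}) = 0.8954
P_2 = 1/(1+e^{-0.2244}) = 0.5559
L = P_1 × (1−P_2) = 0.8954 × 0.4441 = 0.39768

0.3977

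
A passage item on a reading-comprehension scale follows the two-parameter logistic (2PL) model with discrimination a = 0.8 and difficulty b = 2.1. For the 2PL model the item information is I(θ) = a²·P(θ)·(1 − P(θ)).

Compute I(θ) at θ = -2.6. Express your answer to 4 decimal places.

0.0142

P = 1/(1+e^{3.7600}) = 0.0228
P(1−P) = 0.0228 × 0.9772 = 0.0222
I = a² × P(1−P) = 0.8² × 0.0222 = 0.01423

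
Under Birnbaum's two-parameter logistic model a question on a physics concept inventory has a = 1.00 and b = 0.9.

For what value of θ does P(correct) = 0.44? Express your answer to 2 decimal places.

0.66

P(θ) = 1 / (1 + exp(−a(θ − b)))
logit = ln(0.4400/0.5600) = -0.2412
θ = b + logit/(a) = 0.9 + (-0.2412)/1.0000 = 0.6588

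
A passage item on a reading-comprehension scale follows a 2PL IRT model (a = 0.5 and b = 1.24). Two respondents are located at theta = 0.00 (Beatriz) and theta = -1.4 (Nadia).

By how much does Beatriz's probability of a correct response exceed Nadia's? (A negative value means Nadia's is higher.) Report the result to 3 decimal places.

P(theta) = 1 / (1 + exp(−a(theta − b)))
P(Beatriz) = 0.3498  [exponent -0.6200]
P(Nadia) = 0.2108  [exponent -1.3200]
Difference = 0.3498 − 0.2108 = 0.1390

0.139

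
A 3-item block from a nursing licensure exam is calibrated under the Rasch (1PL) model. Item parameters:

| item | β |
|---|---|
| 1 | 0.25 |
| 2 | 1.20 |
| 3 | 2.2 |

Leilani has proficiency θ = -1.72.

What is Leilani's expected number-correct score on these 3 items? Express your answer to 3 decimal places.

P(θ) = 1 / (1 + exp(−(θ − β)))
P_1 = 1/(1+e^{1.9700}) = 0.1224
P_2 = 1/(1+e^{2.9200}) = 0.0512
P_3 = 1/(1+e^{3.9200}) = 0.0195
E[score] = 0.1224 + 0.0512 + 0.0195 = 0.1930

0.193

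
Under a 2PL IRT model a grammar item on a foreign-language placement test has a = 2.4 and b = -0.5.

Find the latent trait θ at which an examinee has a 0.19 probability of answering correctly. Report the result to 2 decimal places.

P(θ) = 1 / (1 + exp(−a(θ − b)))
logit = ln(0.1900/0.8100) = -1.4500
θ = b + logit/(a) = -0.5 + (-1.4500)/2.4000 = -1.1042

-1.10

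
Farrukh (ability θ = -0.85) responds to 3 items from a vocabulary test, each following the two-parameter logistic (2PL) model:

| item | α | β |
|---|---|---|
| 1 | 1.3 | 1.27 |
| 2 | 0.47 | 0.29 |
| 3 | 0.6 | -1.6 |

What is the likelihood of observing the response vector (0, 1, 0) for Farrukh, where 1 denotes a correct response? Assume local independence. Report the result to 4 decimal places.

0.1352

P(θ) = 1 / (1 + exp(−α(θ − β)))
P_1 = 1/(1+e^{2.7560}) = 0.0597
P_2 = 1/(1+e^{0.5358}) = 0.3692
P_3 = 1/(1+e^{-0.4500}) = 0.6106
L = (1−P_1) × P_2 × (1−P_3) = 0.9403 × 0.3692 × 0.3894 = 0.13515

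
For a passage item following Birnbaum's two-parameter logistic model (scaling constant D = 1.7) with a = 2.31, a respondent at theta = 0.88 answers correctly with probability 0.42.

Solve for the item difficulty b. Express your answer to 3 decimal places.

0.962

P(theta) = 1 / (1 + exp(−D·a(theta − b)))
logit(0.42) = ln(0.42/0.58) = -0.3228
b = theta − logit/(1.7·a) = 0.88 − (-0.3228)/3.9270 = 0.9622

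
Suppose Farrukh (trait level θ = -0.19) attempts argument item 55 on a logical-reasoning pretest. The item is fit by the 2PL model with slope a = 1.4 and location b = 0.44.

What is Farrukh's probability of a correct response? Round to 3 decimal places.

0.293

P(θ) = 1 / (1 + exp(−a(θ − b)))
Exponent: 1.4 × (-0.19 − 0.44) = -0.8820
1/(1 + e^{0.8820}) = 0.2928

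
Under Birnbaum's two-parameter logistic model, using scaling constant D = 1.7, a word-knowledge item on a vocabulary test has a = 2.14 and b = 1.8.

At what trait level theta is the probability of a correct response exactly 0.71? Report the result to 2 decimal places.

2.05

P(theta) = 1 / (1 + exp(−D·a(theta − b)))
logit = ln(0.7100/0.2900) = 0.8954
theta = b + logit/(1.7·a) = 1.8 + 0.8954/3.6380 = 2.0461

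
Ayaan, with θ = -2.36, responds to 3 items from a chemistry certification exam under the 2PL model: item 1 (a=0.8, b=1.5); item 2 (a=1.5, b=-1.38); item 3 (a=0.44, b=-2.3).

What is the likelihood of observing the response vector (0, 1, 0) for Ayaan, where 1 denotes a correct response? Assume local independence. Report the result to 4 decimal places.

P(θ) = 1 / (1 + exp(−a(θ − b)))
P_1 = 1/(1+e^{3.0880}) = 0.0436
P_2 = 1/(1+e^{1.4700}) = 0.1869
P_3 = 1/(1+e^{0.0264}) = 0.4934
L = (1−P_1) × P_2 × (1−P_3) = 0.9564 × 0.1869 × 0.5066 = 0.09058

0.0906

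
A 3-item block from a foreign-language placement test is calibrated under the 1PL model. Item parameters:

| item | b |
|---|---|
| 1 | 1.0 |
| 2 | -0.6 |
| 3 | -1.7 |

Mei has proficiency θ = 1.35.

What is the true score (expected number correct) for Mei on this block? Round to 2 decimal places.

2.42

P(θ) = 1 / (1 + exp(−(θ − b)))
P_1 = 1/(1+e^{-0.3500}) = 0.5866
P_2 = 1/(1+e^{-1.9500}) = 0.8754
P_3 = 1/(1+e^{-3.0500}) = 0.9548
E[score] = 0.5866 + 0.8754 + 0.9548 = 2.4168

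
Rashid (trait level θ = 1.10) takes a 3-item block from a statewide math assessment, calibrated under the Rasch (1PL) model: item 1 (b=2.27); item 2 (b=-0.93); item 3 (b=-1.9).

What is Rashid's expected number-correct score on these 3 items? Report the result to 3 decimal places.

2.073

P(θ) = 1 / (1 + exp(−(θ − b)))
P_1 = 1/(1+e^{1.1700}) = 0.2369
P_2 = 1/(1+e^{-2.0300}) = 0.8839
P_3 = 1/(1+e^{-3.0000}) = 0.9526
E[score] = 0.2369 + 0.8839 + 0.9526 = 2.0733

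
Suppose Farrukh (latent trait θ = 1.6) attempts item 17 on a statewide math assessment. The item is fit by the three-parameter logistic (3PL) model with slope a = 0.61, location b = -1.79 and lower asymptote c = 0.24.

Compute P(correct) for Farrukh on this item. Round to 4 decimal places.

0.9147

P(θ) = c + (1 − c) · 1 / (1 + exp(−a(θ − b)))
Exponent: 0.61 × (1.6 − (-1.79)) = 2.0679
1/(1 + e^{-2.0679}) = 0.8877
P = 0.24 + 0.76 × 0.8877 = 0.9147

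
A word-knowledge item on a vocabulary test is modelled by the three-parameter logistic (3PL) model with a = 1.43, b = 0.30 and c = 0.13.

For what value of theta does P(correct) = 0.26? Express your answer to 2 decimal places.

P(theta) = c + (1 − c) · 1 / (1 + exp(−a(theta − b)))
Remove guessing floor: (0.26 − 0.13)/(1 − 0.13) = 0.1494
logit = ln(0.1494/0.8506) = -1.7391
theta = b + logit/(a) = 0.30 + (-1.7391)/1.4300 = -0.9162

-0.92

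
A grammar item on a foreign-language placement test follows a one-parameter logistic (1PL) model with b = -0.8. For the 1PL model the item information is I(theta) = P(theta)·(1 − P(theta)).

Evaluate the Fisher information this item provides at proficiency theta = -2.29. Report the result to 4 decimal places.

0.1501

P = 1/(1+e^{1.4900}) = 0.1839
P(1−P) = 0.1839 × 0.8161 = 0.1501
I = P(1−P) = 0.15009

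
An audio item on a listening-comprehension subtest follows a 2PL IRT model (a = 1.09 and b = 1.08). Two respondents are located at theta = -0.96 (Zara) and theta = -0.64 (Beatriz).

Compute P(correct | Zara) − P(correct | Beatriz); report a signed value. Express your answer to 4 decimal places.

P(theta) = 1 / (1 + exp(−a(theta − b)))
P(Zara) = 0.0977  [exponent -2.2236]
P(Beatriz) = 0.1330  [exponent -1.8748]
Difference = 0.0977 − 0.1330 = -0.0353

-0.0353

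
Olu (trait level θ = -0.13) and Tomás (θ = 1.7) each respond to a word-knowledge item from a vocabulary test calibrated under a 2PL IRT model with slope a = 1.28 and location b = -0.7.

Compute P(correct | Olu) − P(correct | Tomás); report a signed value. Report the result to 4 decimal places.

P(θ) = 1 / (1 + exp(−a(θ − b)))
P(Olu) = 0.6747  [exponent 0.7296]
P(Tomás) = 0.9557  [exponent 3.0720]
Difference = 0.6747 − 0.9557 = -0.2810

-0.2810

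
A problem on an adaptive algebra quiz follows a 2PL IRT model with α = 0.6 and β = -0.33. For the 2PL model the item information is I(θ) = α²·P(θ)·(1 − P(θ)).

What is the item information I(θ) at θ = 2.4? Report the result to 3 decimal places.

P = 1/(1+e^{-1.6380}) = 0.8373
P(1−P) = 0.8373 × 0.1627 = 0.1363
I = α² × P(1−P) = 0.6² × 0.1363 = 0.04905

0.049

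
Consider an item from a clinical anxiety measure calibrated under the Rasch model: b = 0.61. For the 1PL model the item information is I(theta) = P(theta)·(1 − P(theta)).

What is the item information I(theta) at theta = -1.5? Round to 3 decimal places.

0.096

P = 1/(1+e^{2.1100}) = 0.1081
P(1−P) = 0.1081 × 0.8919 = 0.0964
I = P(1−P) = 0.09644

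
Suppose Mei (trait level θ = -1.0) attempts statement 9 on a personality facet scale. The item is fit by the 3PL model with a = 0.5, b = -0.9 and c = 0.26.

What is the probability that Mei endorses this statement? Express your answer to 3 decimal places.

0.621

P(θ) = c + (1 − c) · 1 / (1 + exp(−a(θ − b)))
Exponent: 0.5 × (-1.0 − (-0.9)) = -0.0500
1/(1 + e^{0.0500}) = 0.4875
P = 0.26 + 0.74 × 0.4875 = 0.6208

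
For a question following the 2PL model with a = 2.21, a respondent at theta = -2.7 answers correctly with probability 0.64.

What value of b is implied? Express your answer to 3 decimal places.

-2.960

P(theta) = 1 / (1 + exp(−a(theta − b)))
logit(0.64) = ln(0.64/0.36) = 0.5754
b = theta − logit/(a) = -2.7 − 0.5754/2.2100 = -2.9603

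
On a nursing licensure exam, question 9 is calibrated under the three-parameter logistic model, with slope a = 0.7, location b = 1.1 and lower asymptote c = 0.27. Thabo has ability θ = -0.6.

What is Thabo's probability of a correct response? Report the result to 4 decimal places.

P(θ) = c + (1 − c) · 1 / (1 + exp(−a(θ − b)))
Exponent: 0.7 × (-0.6 − 1.1) = -1.1900
1/(1 + e^{1.1900}) = 0.2333
P = 0.27 + 0.73 × 0.2333 = 0.4403

0.4403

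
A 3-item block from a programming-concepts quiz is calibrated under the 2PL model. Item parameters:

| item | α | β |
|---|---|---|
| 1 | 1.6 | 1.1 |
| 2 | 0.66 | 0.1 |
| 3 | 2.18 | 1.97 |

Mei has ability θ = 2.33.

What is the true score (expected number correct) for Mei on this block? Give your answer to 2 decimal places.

2.38

P(θ) = 1 / (1 + exp(−α(θ − β)))
P_1 = 1/(1+e^{-1.9680}) = 0.8774
P_2 = 1/(1+e^{-1.4718}) = 0.8133
P_3 = 1/(1+e^{-0.7848}) = 0.6867
E[score] = 0.8774 + 0.8133 + 0.6867 = 2.3774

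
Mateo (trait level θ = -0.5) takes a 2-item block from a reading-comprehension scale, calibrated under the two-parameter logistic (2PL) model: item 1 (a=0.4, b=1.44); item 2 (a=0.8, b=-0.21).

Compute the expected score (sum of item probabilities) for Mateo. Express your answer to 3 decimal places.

P(θ) = 1 / (1 + exp(−a(θ − b)))
P_1 = 1/(1+e^{0.7760}) = 0.3152
P_2 = 1/(1+e^{0.2320}) = 0.4423
E[score] = 0.3152 + 0.4423 = 0.7574

0.757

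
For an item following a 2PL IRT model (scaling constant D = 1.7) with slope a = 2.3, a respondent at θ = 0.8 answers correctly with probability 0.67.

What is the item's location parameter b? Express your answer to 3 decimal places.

0.619

P(θ) = 1 / (1 + exp(−D·a(θ − b)))
logit(0.67) = ln(0.67/0.33) = 0.7082
b = θ − logit/(1.7·a) = 0.8 − 0.7082/3.9100 = 0.6189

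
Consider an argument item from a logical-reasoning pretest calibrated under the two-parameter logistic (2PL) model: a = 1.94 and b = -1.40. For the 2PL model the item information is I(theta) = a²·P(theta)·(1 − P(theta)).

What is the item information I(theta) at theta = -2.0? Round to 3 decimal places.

0.682

P = 1/(1+e^{1.1640}) = 0.2379
P(1−P) = 0.2379 × 0.7621 = 0.1813
I = a² × P(1−P) = 1.94² × 0.1813 = 0.68244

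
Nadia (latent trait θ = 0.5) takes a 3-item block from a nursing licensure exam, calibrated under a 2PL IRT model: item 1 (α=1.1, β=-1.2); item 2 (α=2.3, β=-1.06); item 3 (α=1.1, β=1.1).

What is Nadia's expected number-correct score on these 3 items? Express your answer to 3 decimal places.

P(θ) = 1 / (1 + exp(−α(θ − β)))
P_1 = 1/(1+e^{-1.8700}) = 0.8665
P_2 = 1/(1+e^{-3.5880}) = 0.9731
P_3 = 1/(1+e^{0.6600}) = 0.3407
E[score] = 0.8665 + 0.9731 + 0.3407 = 2.1803

2.180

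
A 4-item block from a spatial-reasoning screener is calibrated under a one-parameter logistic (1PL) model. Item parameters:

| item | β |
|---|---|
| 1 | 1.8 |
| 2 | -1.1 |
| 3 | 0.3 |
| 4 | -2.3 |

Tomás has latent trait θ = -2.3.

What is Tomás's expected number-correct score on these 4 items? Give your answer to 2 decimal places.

0.82

P(θ) = 1 / (1 + exp(−(θ − β)))
P_1 = 1/(1+e^{4.1000}) = 0.0163
P_2 = 1/(1+e^{1.2000}) = 0.2315
P_3 = 1/(1+e^{2.6000}) = 0.0691
P_4 = 1/(1+e^{0.0000}) = 0.5000
E[score] = 0.0163 + 0.2315 + 0.0691 + 0.5000 = 0.8169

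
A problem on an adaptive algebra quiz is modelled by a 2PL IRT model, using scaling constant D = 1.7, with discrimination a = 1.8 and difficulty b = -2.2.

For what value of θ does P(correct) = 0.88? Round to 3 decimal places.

-1.549

P(θ) = 1 / (1 + exp(−D·a(θ − b)))
logit = ln(0.8800/0.1200) = 1.9924
θ = b + logit/(1.7·a) = -2.2 + 1.9924/3.0600 = -1.5489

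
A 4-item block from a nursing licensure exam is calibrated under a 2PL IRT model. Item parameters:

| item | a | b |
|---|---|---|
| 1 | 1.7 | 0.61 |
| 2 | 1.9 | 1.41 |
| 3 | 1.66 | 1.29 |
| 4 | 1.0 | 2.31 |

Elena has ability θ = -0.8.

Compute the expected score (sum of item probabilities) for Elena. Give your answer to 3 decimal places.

0.171

P(θ) = 1 / (1 + exp(−a(θ − b)))
P_1 = 1/(1+e^{2.3970}) = 0.0834
P_2 = 1/(1+e^{4.1990}) = 0.0148
P_3 = 1/(1+e^{3.4694}) = 0.0302
P_4 = 1/(1+e^{3.1100}) = 0.0427
E[score] = 0.0834 + 0.0148 + 0.0302 + 0.0427 = 0.1711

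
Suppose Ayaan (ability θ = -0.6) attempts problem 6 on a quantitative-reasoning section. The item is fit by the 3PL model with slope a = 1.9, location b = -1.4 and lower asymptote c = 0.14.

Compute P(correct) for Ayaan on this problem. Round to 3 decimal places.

P(θ) = c + (1 − c) · 1 / (1 + exp(−a(θ − b)))
Exponent: 1.9 × (-0.6 − (-1.4)) = 1.5200
1/(1 + e^{-1.5200}) = 0.8205
P = 0.14 + 0.86 × 0.8205 = 0.8457

0.846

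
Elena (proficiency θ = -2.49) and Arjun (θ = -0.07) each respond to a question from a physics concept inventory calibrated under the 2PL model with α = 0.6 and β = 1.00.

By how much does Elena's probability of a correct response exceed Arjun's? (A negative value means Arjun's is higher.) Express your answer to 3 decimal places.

-0.235

P(θ) = 1 / (1 + exp(−α(θ − β)))
P(Elena) = 0.1097  [exponent -2.0940]
P(Arjun) = 0.3448  [exponent -0.6420]
Difference = 0.1097 − 0.3448 = -0.2351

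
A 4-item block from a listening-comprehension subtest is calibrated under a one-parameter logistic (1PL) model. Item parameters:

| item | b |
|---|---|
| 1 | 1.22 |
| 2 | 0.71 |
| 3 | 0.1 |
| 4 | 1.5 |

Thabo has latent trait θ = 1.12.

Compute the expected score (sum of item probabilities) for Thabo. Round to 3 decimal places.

2.217

P(θ) = 1 / (1 + exp(−(θ − b)))
P_1 = 1/(1+e^{0.1000}) = 0.4750
P_2 = 1/(1+e^{-0.4100}) = 0.6011
P_3 = 1/(1+e^{-1.0200}) = 0.7350
P_4 = 1/(1+e^{0.3800}) = 0.4061
E[score] = 0.4750 + 0.6011 + 0.7350 + 0.4061 = 2.2172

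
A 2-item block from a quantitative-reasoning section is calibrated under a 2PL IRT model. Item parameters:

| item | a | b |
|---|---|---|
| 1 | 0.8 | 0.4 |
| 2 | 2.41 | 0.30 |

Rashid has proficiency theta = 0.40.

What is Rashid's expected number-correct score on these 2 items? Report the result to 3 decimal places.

P(theta) = 1 / (1 + exp(−a(theta − b)))
P_1 = 1/(1+e^{0.0000}) = 0.5000
P_2 = 1/(1+e^{-0.2410}) = 0.5600
E[score] = 0.5000 + 0.5600 = 1.0600

1.060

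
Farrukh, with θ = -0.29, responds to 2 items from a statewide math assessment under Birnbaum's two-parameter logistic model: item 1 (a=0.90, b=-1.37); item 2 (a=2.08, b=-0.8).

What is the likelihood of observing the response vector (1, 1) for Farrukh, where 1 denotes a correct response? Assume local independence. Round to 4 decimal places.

0.5389

P(θ) = 1 / (1 + exp(−a(θ − b)))
P_1 = 1/(1+e^{-0.9720}) = 0.7255
P_2 = 1/(1+e^{-1.0608}) = 0.7428
L = P_1 × P_2 = 0.7255 × 0.7428 = 0.53895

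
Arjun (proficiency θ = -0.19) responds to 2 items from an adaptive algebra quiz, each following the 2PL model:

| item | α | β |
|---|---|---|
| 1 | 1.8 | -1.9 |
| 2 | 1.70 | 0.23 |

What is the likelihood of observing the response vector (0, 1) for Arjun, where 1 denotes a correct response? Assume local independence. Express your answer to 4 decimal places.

0.0145

P(θ) = 1 / (1 + exp(−α(θ − β)))
P_1 = 1/(1+e^{-3.0780}) = 0.9560
P_2 = 1/(1+e^{0.7140}) = 0.3287
L = (1−P_1) × P_2 = 0.0440 × 0.3287 = 0.01447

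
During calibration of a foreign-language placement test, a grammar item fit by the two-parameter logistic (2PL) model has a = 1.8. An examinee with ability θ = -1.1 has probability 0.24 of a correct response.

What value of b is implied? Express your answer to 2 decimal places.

-0.46

P(θ) = 1 / (1 + exp(−a(θ − b)))
logit(0.24) = ln(0.24/0.76) = -1.1527
b = θ − logit/(a) = -1.1 − (-1.1527)/1.8000 = -0.4596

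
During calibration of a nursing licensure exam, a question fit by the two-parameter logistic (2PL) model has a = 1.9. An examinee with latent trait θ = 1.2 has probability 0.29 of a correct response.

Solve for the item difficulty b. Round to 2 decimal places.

1.67

P(θ) = 1 / (1 + exp(−a(θ − b)))
logit(0.29) = ln(0.29/0.71) = -0.8954
b = θ − logit/(a) = 1.2 − (-0.8954)/1.9000 = 1.6713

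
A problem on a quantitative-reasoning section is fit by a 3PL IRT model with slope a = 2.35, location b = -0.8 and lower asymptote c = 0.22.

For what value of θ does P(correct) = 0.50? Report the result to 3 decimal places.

P(θ) = c + (1 − c) · 1 / (1 + exp(−a(θ − b)))
Remove guessing floor: (0.50 − 0.22)/(1 − 0.22) = 0.3590
logit = ln(0.3590/0.6410) = -0.5798
θ = b + logit/(a) = -0.8 + (-0.5798)/2.3500 = -1.0467

-1.047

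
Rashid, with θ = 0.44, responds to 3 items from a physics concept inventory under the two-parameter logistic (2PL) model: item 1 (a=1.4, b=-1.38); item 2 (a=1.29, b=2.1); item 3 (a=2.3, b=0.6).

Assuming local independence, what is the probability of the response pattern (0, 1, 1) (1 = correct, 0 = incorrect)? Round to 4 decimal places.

0.0031

P(θ) = 1 / (1 + exp(−a(θ − b)))
P_1 = 1/(1+e^{-2.5480}) = 0.9274
P_2 = 1/(1+e^{2.1414}) = 0.1051
P_3 = 1/(1+e^{0.3680}) = 0.4090
L = (1−P_1) × P_2 × P_3 = 0.0726 × 0.1051 × 0.4090 = 0.00312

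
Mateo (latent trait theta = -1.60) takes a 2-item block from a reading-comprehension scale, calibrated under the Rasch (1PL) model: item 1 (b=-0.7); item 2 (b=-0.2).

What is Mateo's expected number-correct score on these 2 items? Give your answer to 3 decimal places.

0.487

P(theta) = 1 / (1 + exp(−(theta − b)))
P_1 = 1/(1+e^{0.9000}) = 0.2891
P_2 = 1/(1+e^{1.4000}) = 0.1978
E[score] = 0.2891 + 0.1978 = 0.4869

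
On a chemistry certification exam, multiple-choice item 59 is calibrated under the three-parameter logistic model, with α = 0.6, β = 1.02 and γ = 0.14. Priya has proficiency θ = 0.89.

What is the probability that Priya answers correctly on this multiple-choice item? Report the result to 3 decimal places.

P(θ) = γ + (1 − γ) · 1 / (1 + exp(−α(θ − β)))
Exponent: 0.6 × (0.89 − 1.02) = -0.0780
1/(1 + e^{0.0780}) = 0.4805
P = 0.14 + 0.86 × 0.4805 = 0.5532

0.553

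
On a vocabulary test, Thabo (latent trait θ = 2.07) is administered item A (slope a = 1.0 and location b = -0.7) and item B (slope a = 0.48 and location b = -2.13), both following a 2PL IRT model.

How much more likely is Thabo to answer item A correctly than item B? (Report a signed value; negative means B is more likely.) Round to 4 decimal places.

P(θ) = 1 / (1 + exp(−a(θ − b)))
P_A = 0.9410
P_B = 0.8825
P_A − P_B = 0.0586

0.0586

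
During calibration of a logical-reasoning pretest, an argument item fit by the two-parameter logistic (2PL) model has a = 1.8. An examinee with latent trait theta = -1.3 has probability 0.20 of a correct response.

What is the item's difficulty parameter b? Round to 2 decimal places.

-0.53

P(theta) = 1 / (1 + exp(−a(theta − b)))
logit(0.20) = ln(0.20/0.80) = -1.3863
b = theta − logit/(a) = -1.3 − (-1.3863)/1.8000 = -0.5298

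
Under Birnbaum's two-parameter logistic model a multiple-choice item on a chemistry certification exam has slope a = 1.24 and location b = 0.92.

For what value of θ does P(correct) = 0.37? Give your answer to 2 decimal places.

P(θ) = 1 / (1 + exp(−a(θ − b)))
logit = ln(0.3700/0.6300) = -0.5322
θ = b + logit/(a) = 0.92 + (-0.5322)/1.2400 = 0.4908

0.49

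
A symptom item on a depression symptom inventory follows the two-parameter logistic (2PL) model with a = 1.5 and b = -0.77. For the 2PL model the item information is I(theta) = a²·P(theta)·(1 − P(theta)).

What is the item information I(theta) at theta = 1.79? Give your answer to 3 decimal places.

0.046

P = 1/(1+e^{-3.8400}) = 0.9790
P(1−P) = 0.9790 × 0.0210 = 0.0206
I = a² × P(1−P) = 1.5² × 0.0206 = 0.04635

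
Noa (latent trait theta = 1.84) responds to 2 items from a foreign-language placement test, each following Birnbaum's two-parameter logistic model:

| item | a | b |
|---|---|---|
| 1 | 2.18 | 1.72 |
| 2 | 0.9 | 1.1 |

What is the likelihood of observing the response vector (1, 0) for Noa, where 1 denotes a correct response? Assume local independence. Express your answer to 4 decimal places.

0.1918

P(theta) = 1 / (1 + exp(−a(theta − b)))
P_1 = 1/(1+e^{-0.2616}) = 0.5650
P_2 = 1/(1+e^{-0.6660}) = 0.6606
L = P_1 × (1−P_2) = 0.5650 × 0.3394 = 0.19177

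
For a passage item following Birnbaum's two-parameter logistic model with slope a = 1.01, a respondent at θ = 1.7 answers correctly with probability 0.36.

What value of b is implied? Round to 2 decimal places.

2.27

P(θ) = 1 / (1 + exp(−a(θ − b)))
logit(0.36) = ln(0.36/0.64) = -0.5754
b = θ − logit/(a) = 1.7 − (-0.5754)/1.0100 = 2.2697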